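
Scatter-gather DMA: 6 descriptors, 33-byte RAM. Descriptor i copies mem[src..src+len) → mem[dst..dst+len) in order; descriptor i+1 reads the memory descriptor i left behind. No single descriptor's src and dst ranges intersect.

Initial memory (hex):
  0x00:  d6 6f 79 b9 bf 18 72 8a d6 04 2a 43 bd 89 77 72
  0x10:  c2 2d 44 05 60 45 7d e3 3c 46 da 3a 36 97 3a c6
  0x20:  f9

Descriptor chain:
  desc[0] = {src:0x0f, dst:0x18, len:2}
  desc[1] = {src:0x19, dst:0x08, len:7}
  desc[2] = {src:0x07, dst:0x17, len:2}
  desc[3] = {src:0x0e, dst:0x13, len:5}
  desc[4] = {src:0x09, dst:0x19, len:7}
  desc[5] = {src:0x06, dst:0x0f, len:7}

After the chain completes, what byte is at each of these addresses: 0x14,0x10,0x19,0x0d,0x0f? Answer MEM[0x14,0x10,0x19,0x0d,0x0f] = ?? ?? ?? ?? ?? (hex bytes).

[0] 0x0f->0x18 len=2 : 72 c2
[1] 0x19->0x08 len=7 : c2 da 3a 36 97 3a c6
[2] 0x07->0x17 len=2 : 8a c2
[3] 0x0e->0x13 len=5 : c6 72 c2 2d 44
[4] 0x09->0x19 len=7 : da 3a 36 97 3a c6 72
[5] 0x06->0x0f len=7 : 72 8a c2 da 3a 36 97
query mem[0x14]=0x36, mem[0x10]=0x8a, mem[0x19]=0xda, mem[0x0d]=0x3a, mem[0x0f]=0x72

MEM[0x14,0x10,0x19,0x0d,0x0f] = 36 8a da 3a 72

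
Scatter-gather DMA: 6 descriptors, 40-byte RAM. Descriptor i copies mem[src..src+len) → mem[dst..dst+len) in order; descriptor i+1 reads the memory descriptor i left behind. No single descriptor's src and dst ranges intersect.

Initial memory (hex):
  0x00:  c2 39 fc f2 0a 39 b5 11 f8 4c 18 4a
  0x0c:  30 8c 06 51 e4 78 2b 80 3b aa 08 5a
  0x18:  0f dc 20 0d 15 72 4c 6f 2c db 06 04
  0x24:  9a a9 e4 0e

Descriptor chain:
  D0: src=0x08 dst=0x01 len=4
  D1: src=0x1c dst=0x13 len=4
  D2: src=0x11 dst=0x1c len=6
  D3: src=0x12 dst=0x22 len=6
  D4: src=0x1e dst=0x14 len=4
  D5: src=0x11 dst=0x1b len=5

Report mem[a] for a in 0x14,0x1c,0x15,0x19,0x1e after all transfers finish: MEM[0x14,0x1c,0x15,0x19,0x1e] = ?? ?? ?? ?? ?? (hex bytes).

MEM[0x14,0x1c,0x15,0x19,0x1e] = 15 2b 72 dc 15

[0] 0x08->0x01 len=4 : f8 4c 18 4a
[1] 0x1c->0x13 len=4 : 15 72 4c 6f
[2] 0x11->0x1c len=6 : 78 2b 15 72 4c 6f
[3] 0x12->0x22 len=6 : 2b 15 72 4c 6f 5a
[4] 0x1e->0x14 len=4 : 15 72 4c 6f
[5] 0x11->0x1b len=5 : 78 2b 15 15 72
query mem[0x14]=0x15, mem[0x1c]=0x2b, mem[0x15]=0x72, mem[0x19]=0xdc, mem[0x1e]=0x15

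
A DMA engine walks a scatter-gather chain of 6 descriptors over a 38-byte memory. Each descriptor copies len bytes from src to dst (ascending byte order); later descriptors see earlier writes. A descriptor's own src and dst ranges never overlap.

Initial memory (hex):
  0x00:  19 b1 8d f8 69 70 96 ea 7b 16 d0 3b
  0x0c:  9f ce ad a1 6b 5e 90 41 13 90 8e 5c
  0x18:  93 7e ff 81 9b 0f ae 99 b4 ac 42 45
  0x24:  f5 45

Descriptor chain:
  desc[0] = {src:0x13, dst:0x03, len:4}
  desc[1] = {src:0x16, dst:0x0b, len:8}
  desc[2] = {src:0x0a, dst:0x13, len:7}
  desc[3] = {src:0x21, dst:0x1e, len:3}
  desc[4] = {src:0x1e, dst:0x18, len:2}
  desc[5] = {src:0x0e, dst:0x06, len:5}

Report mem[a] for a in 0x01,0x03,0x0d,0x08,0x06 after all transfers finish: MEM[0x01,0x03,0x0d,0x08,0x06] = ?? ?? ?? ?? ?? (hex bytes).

MEM[0x01,0x03,0x0d,0x08,0x06] = b1 41 93 81 7e

  after D0: wrote 4B at 0x03 = 4113908e
  after D1: wrote 8B at 0x0b = 8e5c937eff819b0f
  after D2: wrote 7B at 0x13 = d08e5c937eff81
  after D3: wrote 3B at 0x1e = ac4245
  after D4: wrote 2B at 0x18 = ac42
  after D5: wrote 5B at 0x06 = 7eff819b0f
query mem[0x01]=0xb1, mem[0x03]=0x41, mem[0x0d]=0x93, mem[0x08]=0x81, mem[0x06]=0x7e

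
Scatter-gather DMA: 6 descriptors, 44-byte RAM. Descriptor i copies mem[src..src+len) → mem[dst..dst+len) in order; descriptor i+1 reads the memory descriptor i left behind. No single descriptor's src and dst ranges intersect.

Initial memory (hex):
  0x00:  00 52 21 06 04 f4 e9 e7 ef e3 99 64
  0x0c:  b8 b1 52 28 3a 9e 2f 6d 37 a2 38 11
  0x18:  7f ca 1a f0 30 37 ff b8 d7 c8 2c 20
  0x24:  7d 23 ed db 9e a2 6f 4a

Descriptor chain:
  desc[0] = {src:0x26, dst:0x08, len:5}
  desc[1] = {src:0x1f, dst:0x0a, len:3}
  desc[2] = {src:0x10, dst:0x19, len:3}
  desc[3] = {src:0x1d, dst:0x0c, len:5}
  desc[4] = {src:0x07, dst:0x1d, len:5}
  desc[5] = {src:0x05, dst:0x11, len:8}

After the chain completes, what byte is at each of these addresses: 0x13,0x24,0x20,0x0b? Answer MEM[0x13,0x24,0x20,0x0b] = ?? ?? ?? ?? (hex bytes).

#0 dst[0x08+5] := {0xed,0xdb,0x9e,0xa2,0x6f}
#1 dst[0x0a+3] := {0xb8,0xd7,0xc8}
#2 dst[0x19+3] := {0x3a,0x9e,0x2f}
#3 dst[0x0c+5] := {0x37,0xff,0xb8,0xd7,0xc8}
#4 dst[0x1d+5] := {0xe7,0xed,0xdb,0xb8,0xd7}
#5 dst[0x11+8] := {0xf4,0xe9,0xe7,0xed,0xdb,0xb8,0xd7,0x37}
query mem[0x13]=0xe7, mem[0x24]=0x7d, mem[0x20]=0xb8, mem[0x0b]=0xd7

MEM[0x13,0x24,0x20,0x0b] = e7 7d b8 d7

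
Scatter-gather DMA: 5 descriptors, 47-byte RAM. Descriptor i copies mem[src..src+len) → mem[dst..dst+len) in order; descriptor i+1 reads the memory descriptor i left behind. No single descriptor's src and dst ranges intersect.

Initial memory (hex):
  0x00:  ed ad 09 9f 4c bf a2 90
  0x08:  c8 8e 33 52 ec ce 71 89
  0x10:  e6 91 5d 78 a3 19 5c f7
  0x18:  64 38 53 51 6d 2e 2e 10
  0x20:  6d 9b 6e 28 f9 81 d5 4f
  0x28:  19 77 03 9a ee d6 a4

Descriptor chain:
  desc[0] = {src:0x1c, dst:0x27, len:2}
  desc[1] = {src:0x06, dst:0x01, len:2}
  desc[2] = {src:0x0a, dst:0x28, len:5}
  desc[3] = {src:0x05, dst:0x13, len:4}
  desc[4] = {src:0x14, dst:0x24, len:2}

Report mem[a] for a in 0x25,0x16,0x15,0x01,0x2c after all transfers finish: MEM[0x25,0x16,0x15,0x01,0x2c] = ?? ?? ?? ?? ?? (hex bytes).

  after D0: wrote 2B at 0x27 = 6d2e
  after D1: wrote 2B at 0x01 = a290
  after D2: wrote 5B at 0x28 = 3352ecce71
  after D3: wrote 4B at 0x13 = bfa290c8
  after D4: wrote 2B at 0x24 = a290
query mem[0x25]=0x90, mem[0x16]=0xc8, mem[0x15]=0x90, mem[0x01]=0xa2, mem[0x2c]=0x71

MEM[0x25,0x16,0x15,0x01,0x2c] = 90 c8 90 a2 71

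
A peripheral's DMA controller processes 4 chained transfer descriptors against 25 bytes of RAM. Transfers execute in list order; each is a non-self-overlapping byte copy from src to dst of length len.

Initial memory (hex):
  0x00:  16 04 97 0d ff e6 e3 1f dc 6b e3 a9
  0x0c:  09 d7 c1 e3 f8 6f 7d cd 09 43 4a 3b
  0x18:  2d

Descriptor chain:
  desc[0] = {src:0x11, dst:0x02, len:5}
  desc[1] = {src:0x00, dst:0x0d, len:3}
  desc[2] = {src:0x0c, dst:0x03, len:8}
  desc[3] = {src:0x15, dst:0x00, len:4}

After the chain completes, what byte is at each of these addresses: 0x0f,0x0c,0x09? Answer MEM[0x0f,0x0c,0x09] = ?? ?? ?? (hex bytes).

MEM[0x0f,0x0c,0x09] = 6f 09 7d

[0] 0x11->0x02 len=5 : 6f 7d cd 09 43
[1] 0x00->0x0d len=3 : 16 04 6f
[2] 0x0c->0x03 len=8 : 09 16 04 6f f8 6f 7d cd
[3] 0x15->0x00 len=4 : 43 4a 3b 2d
query mem[0x0f]=0x6f, mem[0x0c]=0x09, mem[0x09]=0x7d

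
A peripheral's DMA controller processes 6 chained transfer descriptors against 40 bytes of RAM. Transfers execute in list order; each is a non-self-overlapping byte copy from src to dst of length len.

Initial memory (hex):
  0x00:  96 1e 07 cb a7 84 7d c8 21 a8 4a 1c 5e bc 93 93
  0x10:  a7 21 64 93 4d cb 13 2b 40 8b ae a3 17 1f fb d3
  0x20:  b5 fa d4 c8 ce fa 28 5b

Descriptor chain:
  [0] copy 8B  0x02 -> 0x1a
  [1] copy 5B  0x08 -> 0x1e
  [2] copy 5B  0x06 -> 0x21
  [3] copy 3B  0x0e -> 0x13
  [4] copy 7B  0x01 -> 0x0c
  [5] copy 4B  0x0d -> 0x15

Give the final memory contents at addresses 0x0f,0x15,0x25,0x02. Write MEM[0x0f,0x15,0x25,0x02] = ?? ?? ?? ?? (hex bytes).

D0: mem[0x1a..0x21] <- [07 cb a7 84 7d c8 21 a8]
D1: mem[0x1e..0x22] <- [21 a8 4a 1c 5e]
D2: mem[0x21..0x25] <- [7d c8 21 a8 4a]
D3: mem[0x13..0x15] <- [93 93 a7]
D4: mem[0x0c..0x12] <- [1e 07 cb a7 84 7d c8]
D5: mem[0x15..0x18] <- [07 cb a7 84]
query mem[0x0f]=0xa7, mem[0x15]=0x07, mem[0x25]=0x4a, mem[0x02]=0x07

MEM[0x0f,0x15,0x25,0x02] = a7 07 4a 07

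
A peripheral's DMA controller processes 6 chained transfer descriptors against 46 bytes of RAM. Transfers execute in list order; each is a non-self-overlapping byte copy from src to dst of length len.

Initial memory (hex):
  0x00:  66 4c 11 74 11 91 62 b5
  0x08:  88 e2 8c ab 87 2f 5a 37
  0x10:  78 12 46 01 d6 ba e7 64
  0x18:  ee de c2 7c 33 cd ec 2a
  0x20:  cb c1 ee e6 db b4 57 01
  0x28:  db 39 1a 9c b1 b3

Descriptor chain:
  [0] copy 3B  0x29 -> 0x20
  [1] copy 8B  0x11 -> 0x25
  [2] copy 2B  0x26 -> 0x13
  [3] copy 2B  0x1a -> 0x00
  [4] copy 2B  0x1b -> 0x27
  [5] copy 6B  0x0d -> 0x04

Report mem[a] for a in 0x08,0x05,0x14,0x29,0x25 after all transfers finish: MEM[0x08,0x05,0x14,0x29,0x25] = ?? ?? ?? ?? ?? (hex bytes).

MEM[0x08,0x05,0x14,0x29,0x25] = 12 5a 01 ba 12

#0 dst[0x20+3] := {0x39,0x1a,0x9c}
#1 dst[0x25+8] := {0x12,0x46,0x01,0xd6,0xba,0xe7,0x64,0xee}
#2 dst[0x13+2] := {0x46,0x01}
#3 dst[0x00+2] := {0xc2,0x7c}
#4 dst[0x27+2] := {0x7c,0x33}
#5 dst[0x04+6] := {0x2f,0x5a,0x37,0x78,0x12,0x46}
query mem[0x08]=0x12, mem[0x05]=0x5a, mem[0x14]=0x01, mem[0x29]=0xba, mem[0x25]=0x12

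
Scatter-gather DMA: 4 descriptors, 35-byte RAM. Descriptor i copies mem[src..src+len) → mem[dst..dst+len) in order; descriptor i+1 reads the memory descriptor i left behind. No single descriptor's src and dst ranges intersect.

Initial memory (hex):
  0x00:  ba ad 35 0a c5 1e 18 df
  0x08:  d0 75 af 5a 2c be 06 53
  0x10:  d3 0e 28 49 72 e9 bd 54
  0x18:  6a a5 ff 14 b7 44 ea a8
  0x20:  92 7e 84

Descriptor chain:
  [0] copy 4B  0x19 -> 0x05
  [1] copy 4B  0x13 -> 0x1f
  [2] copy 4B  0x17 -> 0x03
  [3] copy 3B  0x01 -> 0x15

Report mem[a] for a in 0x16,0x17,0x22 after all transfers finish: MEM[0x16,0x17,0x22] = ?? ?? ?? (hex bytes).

MEM[0x16,0x17,0x22] = 35 54 bd

#0 dst[0x05+4] := {0xa5,0xff,0x14,0xb7}
#1 dst[0x1f+4] := {0x49,0x72,0xe9,0xbd}
#2 dst[0x03+4] := {0x54,0x6a,0xa5,0xff}
#3 dst[0x15+3] := {0xad,0x35,0x54}
query mem[0x16]=0x35, mem[0x17]=0x54, mem[0x22]=0xbd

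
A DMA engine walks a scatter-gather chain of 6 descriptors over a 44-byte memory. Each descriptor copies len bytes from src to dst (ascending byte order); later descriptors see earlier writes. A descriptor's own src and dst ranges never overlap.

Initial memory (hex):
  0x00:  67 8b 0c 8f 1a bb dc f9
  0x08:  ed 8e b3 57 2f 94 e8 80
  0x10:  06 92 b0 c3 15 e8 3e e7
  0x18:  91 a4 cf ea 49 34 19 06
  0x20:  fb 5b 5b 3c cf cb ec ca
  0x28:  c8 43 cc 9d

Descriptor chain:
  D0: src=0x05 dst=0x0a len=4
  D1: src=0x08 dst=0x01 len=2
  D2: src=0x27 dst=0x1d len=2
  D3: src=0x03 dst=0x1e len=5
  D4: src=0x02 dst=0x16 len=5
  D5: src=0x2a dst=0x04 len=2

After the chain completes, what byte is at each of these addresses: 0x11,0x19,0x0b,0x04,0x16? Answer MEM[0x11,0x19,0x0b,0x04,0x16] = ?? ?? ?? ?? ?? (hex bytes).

MEM[0x11,0x19,0x0b,0x04,0x16] = 92 bb dc cc 8e

#0 dst[0x0a+4] := {0xbb,0xdc,0xf9,0xed}
#1 dst[0x01+2] := {0xed,0x8e}
#2 dst[0x1d+2] := {0xca,0xc8}
#3 dst[0x1e+5] := {0x8f,0x1a,0xbb,0xdc,0xf9}
#4 dst[0x16+5] := {0x8e,0x8f,0x1a,0xbb,0xdc}
#5 dst[0x04+2] := {0xcc,0x9d}
query mem[0x11]=0x92, mem[0x19]=0xbb, mem[0x0b]=0xdc, mem[0x04]=0xcc, mem[0x16]=0x8e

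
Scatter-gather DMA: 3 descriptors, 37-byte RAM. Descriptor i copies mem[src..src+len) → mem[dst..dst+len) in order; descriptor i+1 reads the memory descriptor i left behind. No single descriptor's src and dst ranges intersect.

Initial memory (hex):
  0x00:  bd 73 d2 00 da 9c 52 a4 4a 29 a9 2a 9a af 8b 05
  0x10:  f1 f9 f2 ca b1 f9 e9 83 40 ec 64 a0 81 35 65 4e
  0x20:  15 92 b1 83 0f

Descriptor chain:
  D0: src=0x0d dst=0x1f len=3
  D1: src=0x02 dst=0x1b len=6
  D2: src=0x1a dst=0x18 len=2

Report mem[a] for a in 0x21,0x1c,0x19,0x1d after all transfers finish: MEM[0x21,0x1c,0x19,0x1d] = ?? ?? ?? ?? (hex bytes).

MEM[0x21,0x1c,0x19,0x1d] = 05 00 d2 da

D0: mem[0x1f..0x21] <- [af 8b 05]
D1: mem[0x1b..0x20] <- [d2 00 da 9c 52 a4]
D2: mem[0x18..0x19] <- [64 d2]
query mem[0x21]=0x05, mem[0x1c]=0x00, mem[0x19]=0xd2, mem[0x1d]=0xda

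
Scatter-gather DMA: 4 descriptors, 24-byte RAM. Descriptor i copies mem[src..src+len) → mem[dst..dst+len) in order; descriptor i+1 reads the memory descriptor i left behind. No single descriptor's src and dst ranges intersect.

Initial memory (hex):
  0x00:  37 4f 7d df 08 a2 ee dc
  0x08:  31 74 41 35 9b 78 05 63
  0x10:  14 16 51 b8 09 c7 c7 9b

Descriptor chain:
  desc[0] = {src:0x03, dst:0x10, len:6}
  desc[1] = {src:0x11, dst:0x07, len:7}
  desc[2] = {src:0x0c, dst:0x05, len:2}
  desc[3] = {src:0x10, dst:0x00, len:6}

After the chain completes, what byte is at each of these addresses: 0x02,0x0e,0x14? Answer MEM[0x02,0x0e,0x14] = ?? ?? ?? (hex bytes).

D0: mem[0x10..0x15] <- [df 08 a2 ee dc 31]
D1: mem[0x07..0x0d] <- [08 a2 ee dc 31 c7 9b]
D2: mem[0x05..0x06] <- [c7 9b]
D3: mem[0x00..0x05] <- [df 08 a2 ee dc 31]
query mem[0x02]=0xa2, mem[0x0e]=0x05, mem[0x14]=0xdc

MEM[0x02,0x0e,0x14] = a2 05 dc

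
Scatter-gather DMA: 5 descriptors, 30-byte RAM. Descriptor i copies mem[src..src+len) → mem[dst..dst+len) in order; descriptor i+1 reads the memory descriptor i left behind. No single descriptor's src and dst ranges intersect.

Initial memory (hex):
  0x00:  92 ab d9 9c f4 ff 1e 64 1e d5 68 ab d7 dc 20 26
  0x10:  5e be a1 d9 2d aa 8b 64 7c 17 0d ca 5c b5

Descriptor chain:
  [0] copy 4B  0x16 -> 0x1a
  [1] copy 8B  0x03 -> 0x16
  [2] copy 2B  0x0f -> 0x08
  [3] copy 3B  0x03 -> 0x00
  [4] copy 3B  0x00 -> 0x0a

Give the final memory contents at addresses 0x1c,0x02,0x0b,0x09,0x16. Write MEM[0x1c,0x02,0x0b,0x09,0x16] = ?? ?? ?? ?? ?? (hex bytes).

[0] 0x16->0x1a len=4 : 8b 64 7c 17
[1] 0x03->0x16 len=8 : 9c f4 ff 1e 64 1e d5 68
[2] 0x0f->0x08 len=2 : 26 5e
[3] 0x03->0x00 len=3 : 9c f4 ff
[4] 0x00->0x0a len=3 : 9c f4 ff
query mem[0x1c]=0xd5, mem[0x02]=0xff, mem[0x0b]=0xf4, mem[0x09]=0x5e, mem[0x16]=0x9c

MEM[0x1c,0x02,0x0b,0x09,0x16] = d5 ff f4 5e 9c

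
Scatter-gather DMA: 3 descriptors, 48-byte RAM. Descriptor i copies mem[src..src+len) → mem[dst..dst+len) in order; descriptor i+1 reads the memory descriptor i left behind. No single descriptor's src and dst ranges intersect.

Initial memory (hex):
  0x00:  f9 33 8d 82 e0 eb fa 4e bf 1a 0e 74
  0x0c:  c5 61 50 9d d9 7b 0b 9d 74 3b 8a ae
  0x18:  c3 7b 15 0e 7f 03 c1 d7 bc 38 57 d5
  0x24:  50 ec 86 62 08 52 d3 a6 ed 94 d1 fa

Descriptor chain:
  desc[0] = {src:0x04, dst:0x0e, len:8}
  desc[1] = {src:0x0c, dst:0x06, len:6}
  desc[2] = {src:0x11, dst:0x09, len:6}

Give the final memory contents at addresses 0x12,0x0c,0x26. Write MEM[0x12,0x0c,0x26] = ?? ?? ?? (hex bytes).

MEM[0x12,0x0c,0x26] = bf 0e 86

D0: mem[0x0e..0x15] <- [e0 eb fa 4e bf 1a 0e 74]
D1: mem[0x06..0x0b] <- [c5 61 e0 eb fa 4e]
D2: mem[0x09..0x0e] <- [4e bf 1a 0e 74 8a]
query mem[0x12]=0xbf, mem[0x0c]=0x0e, mem[0x26]=0x86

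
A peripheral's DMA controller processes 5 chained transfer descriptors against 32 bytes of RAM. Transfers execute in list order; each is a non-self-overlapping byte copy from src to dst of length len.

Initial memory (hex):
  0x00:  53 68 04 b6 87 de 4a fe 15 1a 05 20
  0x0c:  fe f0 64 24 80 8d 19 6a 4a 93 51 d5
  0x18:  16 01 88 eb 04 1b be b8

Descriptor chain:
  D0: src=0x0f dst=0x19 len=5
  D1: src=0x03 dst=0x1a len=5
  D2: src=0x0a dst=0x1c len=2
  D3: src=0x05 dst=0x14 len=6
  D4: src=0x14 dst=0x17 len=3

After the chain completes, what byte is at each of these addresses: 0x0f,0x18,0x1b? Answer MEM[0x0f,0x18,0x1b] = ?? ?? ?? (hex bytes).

#0 dst[0x19+5] := {0x24,0x80,0x8d,0x19,0x6a}
#1 dst[0x1a+5] := {0xb6,0x87,0xde,0x4a,0xfe}
#2 dst[0x1c+2] := {0x05,0x20}
#3 dst[0x14+6] := {0xde,0x4a,0xfe,0x15,0x1a,0x05}
#4 dst[0x17+3] := {0xde,0x4a,0xfe}
query mem[0x0f]=0x24, mem[0x18]=0x4a, mem[0x1b]=0x87

MEM[0x0f,0x18,0x1b] = 24 4a 87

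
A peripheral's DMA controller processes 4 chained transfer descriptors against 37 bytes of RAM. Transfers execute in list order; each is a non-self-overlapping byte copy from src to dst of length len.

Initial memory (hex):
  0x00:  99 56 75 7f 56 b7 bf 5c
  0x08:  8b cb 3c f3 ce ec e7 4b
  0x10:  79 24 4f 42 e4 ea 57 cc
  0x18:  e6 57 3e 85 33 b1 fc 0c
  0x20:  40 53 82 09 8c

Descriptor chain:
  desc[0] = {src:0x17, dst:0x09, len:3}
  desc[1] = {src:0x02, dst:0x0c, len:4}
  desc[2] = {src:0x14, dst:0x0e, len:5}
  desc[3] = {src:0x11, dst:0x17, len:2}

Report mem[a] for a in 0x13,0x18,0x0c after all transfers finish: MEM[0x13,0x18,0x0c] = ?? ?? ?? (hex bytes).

MEM[0x13,0x18,0x0c] = 42 e6 75

#0 dst[0x09+3] := {0xcc,0xe6,0x57}
#1 dst[0x0c+4] := {0x75,0x7f,0x56,0xb7}
#2 dst[0x0e+5] := {0xe4,0xea,0x57,0xcc,0xe6}
#3 dst[0x17+2] := {0xcc,0xe6}
query mem[0x13]=0x42, mem[0x18]=0xe6, mem[0x0c]=0x75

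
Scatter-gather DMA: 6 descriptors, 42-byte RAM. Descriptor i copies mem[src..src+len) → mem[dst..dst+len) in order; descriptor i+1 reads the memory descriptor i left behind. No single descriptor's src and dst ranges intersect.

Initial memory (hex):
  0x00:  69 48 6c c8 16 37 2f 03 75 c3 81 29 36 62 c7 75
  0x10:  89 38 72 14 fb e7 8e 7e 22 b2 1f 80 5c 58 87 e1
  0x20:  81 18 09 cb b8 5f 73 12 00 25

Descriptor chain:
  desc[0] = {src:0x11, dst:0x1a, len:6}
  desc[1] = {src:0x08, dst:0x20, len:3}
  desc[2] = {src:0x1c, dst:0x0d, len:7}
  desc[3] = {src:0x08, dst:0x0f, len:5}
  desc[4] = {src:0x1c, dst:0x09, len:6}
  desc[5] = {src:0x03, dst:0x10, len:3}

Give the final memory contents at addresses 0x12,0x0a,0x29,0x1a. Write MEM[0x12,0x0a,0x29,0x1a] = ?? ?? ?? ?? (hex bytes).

MEM[0x12,0x0a,0x29,0x1a] = 37 fb 25 38

D0: mem[0x1a..0x1f] <- [38 72 14 fb e7 8e]
D1: mem[0x20..0x22] <- [75 c3 81]
D2: mem[0x0d..0x13] <- [14 fb e7 8e 75 c3 81]
D3: mem[0x0f..0x13] <- [75 c3 81 29 36]
D4: mem[0x09..0x0e] <- [14 fb e7 8e 75 c3]
D5: mem[0x10..0x12] <- [c8 16 37]
query mem[0x12]=0x37, mem[0x0a]=0xfb, mem[0x29]=0x25, mem[0x1a]=0x38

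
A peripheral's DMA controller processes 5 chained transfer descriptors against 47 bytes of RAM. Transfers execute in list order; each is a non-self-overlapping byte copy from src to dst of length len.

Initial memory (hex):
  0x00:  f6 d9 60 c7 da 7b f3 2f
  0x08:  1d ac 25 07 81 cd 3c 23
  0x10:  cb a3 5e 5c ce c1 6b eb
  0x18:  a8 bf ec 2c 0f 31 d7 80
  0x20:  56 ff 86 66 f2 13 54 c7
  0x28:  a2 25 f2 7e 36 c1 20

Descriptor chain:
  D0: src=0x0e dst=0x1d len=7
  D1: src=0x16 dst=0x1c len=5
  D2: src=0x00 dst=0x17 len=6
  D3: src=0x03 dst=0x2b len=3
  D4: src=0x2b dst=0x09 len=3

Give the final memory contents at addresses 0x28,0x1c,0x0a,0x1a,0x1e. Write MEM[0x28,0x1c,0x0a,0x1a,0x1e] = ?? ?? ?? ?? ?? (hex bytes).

MEM[0x28,0x1c,0x0a,0x1a,0x1e] = a2 7b da c7 a8

[0] 0x0e->0x1d len=7 : 3c 23 cb a3 5e 5c ce
[1] 0x16->0x1c len=5 : 6b eb a8 bf ec
[2] 0x00->0x17 len=6 : f6 d9 60 c7 da 7b
[3] 0x03->0x2b len=3 : c7 da 7b
[4] 0x2b->0x09 len=3 : c7 da 7b
query mem[0x28]=0xa2, mem[0x1c]=0x7b, mem[0x0a]=0xda, mem[0x1a]=0xc7, mem[0x1e]=0xa8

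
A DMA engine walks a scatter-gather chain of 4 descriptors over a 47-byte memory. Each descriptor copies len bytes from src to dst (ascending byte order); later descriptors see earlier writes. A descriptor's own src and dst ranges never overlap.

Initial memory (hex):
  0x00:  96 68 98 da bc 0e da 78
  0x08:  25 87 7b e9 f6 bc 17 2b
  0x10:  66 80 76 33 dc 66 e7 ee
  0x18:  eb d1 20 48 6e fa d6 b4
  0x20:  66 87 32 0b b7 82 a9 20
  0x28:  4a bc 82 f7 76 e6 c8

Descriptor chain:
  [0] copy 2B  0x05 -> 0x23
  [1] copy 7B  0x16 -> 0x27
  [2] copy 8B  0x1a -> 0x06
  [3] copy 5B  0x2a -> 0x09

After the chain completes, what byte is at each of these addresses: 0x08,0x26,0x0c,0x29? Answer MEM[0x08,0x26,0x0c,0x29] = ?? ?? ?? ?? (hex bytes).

D0: mem[0x23..0x24] <- [0e da]
D1: mem[0x27..0x2d] <- [e7 ee eb d1 20 48 6e]
D2: mem[0x06..0x0d] <- [20 48 6e fa d6 b4 66 87]
D3: mem[0x09..0x0d] <- [d1 20 48 6e c8]
query mem[0x08]=0x6e, mem[0x26]=0xa9, mem[0x0c]=0x6e, mem[0x29]=0xeb

MEM[0x08,0x26,0x0c,0x29] = 6e a9 6e eb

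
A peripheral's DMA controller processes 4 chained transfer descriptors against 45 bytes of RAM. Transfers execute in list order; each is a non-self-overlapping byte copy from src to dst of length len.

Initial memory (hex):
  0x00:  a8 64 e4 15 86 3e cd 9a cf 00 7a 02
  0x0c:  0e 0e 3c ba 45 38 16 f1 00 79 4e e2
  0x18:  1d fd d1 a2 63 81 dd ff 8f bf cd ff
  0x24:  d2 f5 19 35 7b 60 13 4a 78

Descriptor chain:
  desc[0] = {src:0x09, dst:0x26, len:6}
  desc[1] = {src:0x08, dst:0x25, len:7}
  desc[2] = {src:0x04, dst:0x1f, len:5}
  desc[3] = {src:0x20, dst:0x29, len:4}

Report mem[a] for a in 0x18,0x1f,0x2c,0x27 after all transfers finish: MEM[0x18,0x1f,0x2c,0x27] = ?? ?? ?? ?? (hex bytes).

MEM[0x18,0x1f,0x2c,0x27] = 1d 86 cf 7a

  after D0: wrote 6B at 0x26 = 007a020e0e3c
  after D1: wrote 7B at 0x25 = cf007a020e0e3c
  after D2: wrote 5B at 0x1f = 863ecd9acf
  after D3: wrote 4B at 0x29 = 3ecd9acf
query mem[0x18]=0x1d, mem[0x1f]=0x86, mem[0x2c]=0xcf, mem[0x27]=0x7a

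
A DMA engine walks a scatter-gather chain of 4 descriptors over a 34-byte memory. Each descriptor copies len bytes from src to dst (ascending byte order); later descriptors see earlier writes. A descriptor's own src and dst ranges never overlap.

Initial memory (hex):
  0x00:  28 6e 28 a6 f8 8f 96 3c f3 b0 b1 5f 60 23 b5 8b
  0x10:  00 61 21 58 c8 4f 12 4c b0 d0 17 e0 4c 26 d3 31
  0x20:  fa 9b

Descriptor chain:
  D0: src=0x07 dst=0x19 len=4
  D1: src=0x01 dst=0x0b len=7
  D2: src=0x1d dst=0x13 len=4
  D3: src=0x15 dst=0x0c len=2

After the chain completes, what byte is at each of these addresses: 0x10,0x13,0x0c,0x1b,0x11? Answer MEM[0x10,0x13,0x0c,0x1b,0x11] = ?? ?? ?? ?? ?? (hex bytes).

MEM[0x10,0x13,0x0c,0x1b,0x11] = 96 26 31 b0 3c

#0 dst[0x19+4] := {0x3c,0xf3,0xb0,0xb1}
#1 dst[0x0b+7] := {0x6e,0x28,0xa6,0xf8,0x8f,0x96,0x3c}
#2 dst[0x13+4] := {0x26,0xd3,0x31,0xfa}
#3 dst[0x0c+2] := {0x31,0xfa}
query mem[0x10]=0x96, mem[0x13]=0x26, mem[0x0c]=0x31, mem[0x1b]=0xb0, mem[0x11]=0x3c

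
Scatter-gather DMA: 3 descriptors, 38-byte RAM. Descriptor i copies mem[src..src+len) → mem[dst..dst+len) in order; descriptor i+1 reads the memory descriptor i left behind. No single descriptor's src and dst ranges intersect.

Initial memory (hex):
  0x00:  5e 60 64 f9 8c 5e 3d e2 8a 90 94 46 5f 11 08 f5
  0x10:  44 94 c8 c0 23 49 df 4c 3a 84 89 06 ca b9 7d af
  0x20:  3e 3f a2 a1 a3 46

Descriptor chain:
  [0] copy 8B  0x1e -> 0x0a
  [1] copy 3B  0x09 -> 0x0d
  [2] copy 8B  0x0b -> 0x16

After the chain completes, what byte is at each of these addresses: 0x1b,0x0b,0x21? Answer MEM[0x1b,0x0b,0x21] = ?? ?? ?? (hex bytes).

#0 dst[0x0a+8] := {0x7d,0xaf,0x3e,0x3f,0xa2,0xa1,0xa3,0x46}
#1 dst[0x0d+3] := {0x90,0x7d,0xaf}
#2 dst[0x16+8] := {0xaf,0x3e,0x90,0x7d,0xaf,0xa3,0x46,0xc8}
query mem[0x1b]=0xa3, mem[0x0b]=0xaf, mem[0x21]=0x3f

MEM[0x1b,0x0b,0x21] = a3 af 3f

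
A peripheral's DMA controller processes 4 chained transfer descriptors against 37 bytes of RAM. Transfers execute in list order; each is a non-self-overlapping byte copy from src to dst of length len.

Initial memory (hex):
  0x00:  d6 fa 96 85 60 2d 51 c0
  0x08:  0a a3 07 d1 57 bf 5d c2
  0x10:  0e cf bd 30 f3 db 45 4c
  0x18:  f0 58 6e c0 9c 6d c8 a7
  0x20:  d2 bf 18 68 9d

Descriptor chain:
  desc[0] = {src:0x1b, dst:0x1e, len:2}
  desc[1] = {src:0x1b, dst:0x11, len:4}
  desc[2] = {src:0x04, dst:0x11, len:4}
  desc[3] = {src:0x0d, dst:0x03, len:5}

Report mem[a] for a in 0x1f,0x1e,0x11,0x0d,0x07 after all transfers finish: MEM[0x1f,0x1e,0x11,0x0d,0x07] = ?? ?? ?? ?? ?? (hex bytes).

D0: mem[0x1e..0x1f] <- [c0 9c]
D1: mem[0x11..0x14] <- [c0 9c 6d c0]
D2: mem[0x11..0x14] <- [60 2d 51 c0]
D3: mem[0x03..0x07] <- [bf 5d c2 0e 60]
query mem[0x1f]=0x9c, mem[0x1e]=0xc0, mem[0x11]=0x60, mem[0x0d]=0xbf, mem[0x07]=0x60

MEM[0x1f,0x1e,0x11,0x0d,0x07] = 9c c0 60 bf 60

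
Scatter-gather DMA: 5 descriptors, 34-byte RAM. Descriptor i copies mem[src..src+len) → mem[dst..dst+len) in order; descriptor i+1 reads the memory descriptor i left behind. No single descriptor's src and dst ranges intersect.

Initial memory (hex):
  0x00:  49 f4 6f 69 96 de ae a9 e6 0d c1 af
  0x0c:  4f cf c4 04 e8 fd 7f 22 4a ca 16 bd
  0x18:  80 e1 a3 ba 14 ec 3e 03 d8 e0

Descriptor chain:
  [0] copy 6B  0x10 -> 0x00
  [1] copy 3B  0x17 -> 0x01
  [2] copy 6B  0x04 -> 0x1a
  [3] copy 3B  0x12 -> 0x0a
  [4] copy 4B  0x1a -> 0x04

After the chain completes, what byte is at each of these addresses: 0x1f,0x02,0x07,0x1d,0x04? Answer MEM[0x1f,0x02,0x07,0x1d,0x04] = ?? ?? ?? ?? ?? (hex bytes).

MEM[0x1f,0x02,0x07,0x1d,0x04] = 0d 80 a9 a9 4a

D0: mem[0x00..0x05] <- [e8 fd 7f 22 4a ca]
D1: mem[0x01..0x03] <- [bd 80 e1]
D2: mem[0x1a..0x1f] <- [4a ca ae a9 e6 0d]
D3: mem[0x0a..0x0c] <- [7f 22 4a]
D4: mem[0x04..0x07] <- [4a ca ae a9]
query mem[0x1f]=0x0d, mem[0x02]=0x80, mem[0x07]=0xa9, mem[0x1d]=0xa9, mem[0x04]=0x4a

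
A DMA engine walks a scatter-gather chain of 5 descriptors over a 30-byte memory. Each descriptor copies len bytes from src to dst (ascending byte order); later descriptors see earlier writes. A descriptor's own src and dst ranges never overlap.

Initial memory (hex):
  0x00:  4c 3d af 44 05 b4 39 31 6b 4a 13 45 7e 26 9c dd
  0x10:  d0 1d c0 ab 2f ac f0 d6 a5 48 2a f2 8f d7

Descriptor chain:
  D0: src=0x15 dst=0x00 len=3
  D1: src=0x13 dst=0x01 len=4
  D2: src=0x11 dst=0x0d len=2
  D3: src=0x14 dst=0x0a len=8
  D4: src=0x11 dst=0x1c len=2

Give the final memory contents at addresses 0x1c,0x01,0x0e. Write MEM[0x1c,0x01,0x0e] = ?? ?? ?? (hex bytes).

MEM[0x1c,0x01,0x0e] = f2 ab a5

#0 dst[0x00+3] := {0xac,0xf0,0xd6}
#1 dst[0x01+4] := {0xab,0x2f,0xac,0xf0}
#2 dst[0x0d+2] := {0x1d,0xc0}
#3 dst[0x0a+8] := {0x2f,0xac,0xf0,0xd6,0xa5,0x48,0x2a,0xf2}
#4 dst[0x1c+2] := {0xf2,0xc0}
query mem[0x1c]=0xf2, mem[0x01]=0xab, mem[0x0e]=0xa5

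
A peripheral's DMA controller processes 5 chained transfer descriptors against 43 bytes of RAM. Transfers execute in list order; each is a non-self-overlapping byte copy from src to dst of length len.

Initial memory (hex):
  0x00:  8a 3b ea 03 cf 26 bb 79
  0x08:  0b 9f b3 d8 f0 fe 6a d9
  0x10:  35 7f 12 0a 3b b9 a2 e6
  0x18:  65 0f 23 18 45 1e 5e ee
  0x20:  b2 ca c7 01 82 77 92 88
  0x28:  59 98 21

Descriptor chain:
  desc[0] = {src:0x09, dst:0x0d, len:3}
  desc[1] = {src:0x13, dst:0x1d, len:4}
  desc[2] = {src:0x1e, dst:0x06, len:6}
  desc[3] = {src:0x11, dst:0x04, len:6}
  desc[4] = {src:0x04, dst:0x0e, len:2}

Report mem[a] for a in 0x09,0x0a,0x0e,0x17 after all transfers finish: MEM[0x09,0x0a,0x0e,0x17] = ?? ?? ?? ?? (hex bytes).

MEM[0x09,0x0a,0x0e,0x17] = a2 c7 7f e6

  after D0: wrote 3B at 0x0d = 9fb3d8
  after D1: wrote 4B at 0x1d = 0a3bb9a2
  after D2: wrote 6B at 0x06 = 3bb9a2cac701
  after D3: wrote 6B at 0x04 = 7f120a3bb9a2
  after D4: wrote 2B at 0x0e = 7f12
query mem[0x09]=0xa2, mem[0x0a]=0xc7, mem[0x0e]=0x7f, mem[0x17]=0xe6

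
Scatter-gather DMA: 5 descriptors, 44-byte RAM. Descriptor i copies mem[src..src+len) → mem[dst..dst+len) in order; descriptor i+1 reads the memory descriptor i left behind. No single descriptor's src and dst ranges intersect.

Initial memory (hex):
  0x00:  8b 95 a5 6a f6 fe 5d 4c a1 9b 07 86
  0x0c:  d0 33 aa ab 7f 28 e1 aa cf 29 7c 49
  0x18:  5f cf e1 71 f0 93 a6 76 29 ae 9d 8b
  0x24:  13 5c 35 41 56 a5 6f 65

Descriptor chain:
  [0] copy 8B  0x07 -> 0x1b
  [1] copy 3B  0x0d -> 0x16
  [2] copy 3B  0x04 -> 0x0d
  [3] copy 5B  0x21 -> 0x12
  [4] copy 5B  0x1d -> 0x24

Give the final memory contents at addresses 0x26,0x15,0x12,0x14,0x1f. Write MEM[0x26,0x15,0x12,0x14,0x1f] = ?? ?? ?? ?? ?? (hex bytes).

  after D0: wrote 8B at 0x1b = 4ca19b0786d033aa
  after D1: wrote 3B at 0x16 = 33aaab
  after D2: wrote 3B at 0x0d = f6fe5d
  after D3: wrote 5B at 0x12 = 33aa8b135c
  after D4: wrote 5B at 0x24 = 9b0786d033
query mem[0x26]=0x86, mem[0x15]=0x13, mem[0x12]=0x33, mem[0x14]=0x8b, mem[0x1f]=0x86

MEM[0x26,0x15,0x12,0x14,0x1f] = 86 13 33 8b 86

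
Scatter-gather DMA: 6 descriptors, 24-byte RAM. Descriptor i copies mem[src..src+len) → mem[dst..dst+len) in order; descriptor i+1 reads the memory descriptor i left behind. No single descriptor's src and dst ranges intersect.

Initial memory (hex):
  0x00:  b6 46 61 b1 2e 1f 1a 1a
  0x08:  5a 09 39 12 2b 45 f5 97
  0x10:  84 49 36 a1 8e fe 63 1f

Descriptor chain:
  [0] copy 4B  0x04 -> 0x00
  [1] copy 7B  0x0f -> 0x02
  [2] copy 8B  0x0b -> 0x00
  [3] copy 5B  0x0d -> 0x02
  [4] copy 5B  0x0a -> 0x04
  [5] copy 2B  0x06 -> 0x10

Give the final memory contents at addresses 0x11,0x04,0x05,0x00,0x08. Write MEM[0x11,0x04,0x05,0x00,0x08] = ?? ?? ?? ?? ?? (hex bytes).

D0: mem[0x00..0x03] <- [2e 1f 1a 1a]
D1: mem[0x02..0x08] <- [97 84 49 36 a1 8e fe]
D2: mem[0x00..0x07] <- [12 2b 45 f5 97 84 49 36]
D3: mem[0x02..0x06] <- [45 f5 97 84 49]
D4: mem[0x04..0x08] <- [39 12 2b 45 f5]
D5: mem[0x10..0x11] <- [2b 45]
query mem[0x11]=0x45, mem[0x04]=0x39, mem[0x05]=0x12, mem[0x00]=0x12, mem[0x08]=0xf5

MEM[0x11,0x04,0x05,0x00,0x08] = 45 39 12 12 f5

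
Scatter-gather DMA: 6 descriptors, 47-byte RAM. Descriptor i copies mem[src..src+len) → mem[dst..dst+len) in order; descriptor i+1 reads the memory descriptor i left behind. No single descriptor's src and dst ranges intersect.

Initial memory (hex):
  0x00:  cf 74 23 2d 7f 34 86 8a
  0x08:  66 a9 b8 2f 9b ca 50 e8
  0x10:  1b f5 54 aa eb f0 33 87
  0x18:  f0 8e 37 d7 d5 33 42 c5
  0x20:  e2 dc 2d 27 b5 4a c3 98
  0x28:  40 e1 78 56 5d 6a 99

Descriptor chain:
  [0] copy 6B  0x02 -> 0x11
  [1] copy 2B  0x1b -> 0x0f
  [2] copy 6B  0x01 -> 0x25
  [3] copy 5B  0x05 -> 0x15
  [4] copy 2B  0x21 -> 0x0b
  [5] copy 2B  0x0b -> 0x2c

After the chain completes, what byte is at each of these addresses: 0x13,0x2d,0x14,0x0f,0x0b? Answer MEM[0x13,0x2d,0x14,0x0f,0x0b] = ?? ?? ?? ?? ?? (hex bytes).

  after D0: wrote 6B at 0x11 = 232d7f34868a
  after D1: wrote 2B at 0x0f = d7d5
  after D2: wrote 6B at 0x25 = 74232d7f3486
  after D3: wrote 5B at 0x15 = 34868a66a9
  after D4: wrote 2B at 0x0b = dc2d
  after D5: wrote 2B at 0x2c = dc2d
query mem[0x13]=0x7f, mem[0x2d]=0x2d, mem[0x14]=0x34, mem[0x0f]=0xd7, mem[0x0b]=0xdc

MEM[0x13,0x2d,0x14,0x0f,0x0b] = 7f 2d 34 d7 dc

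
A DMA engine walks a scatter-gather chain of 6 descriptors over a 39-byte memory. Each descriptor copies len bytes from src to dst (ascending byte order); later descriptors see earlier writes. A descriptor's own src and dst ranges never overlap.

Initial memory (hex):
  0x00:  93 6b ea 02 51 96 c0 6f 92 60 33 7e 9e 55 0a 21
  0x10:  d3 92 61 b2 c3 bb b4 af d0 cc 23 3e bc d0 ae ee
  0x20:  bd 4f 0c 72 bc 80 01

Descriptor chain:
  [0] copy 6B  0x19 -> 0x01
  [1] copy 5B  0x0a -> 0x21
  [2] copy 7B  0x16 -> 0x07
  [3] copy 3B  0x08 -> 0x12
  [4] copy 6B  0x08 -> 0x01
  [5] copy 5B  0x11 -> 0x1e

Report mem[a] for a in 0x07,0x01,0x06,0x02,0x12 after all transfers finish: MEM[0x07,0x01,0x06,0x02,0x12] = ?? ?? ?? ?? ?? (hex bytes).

[0] 0x19->0x01 len=6 : cc 23 3e bc d0 ae
[1] 0x0a->0x21 len=5 : 33 7e 9e 55 0a
[2] 0x16->0x07 len=7 : b4 af d0 cc 23 3e bc
[3] 0x08->0x12 len=3 : af d0 cc
[4] 0x08->0x01 len=6 : af d0 cc 23 3e bc
[5] 0x11->0x1e len=5 : 92 af d0 cc bb
query mem[0x07]=0xb4, mem[0x01]=0xaf, mem[0x06]=0xbc, mem[0x02]=0xd0, mem[0x12]=0xaf

MEM[0x07,0x01,0x06,0x02,0x12] = b4 af bc d0 af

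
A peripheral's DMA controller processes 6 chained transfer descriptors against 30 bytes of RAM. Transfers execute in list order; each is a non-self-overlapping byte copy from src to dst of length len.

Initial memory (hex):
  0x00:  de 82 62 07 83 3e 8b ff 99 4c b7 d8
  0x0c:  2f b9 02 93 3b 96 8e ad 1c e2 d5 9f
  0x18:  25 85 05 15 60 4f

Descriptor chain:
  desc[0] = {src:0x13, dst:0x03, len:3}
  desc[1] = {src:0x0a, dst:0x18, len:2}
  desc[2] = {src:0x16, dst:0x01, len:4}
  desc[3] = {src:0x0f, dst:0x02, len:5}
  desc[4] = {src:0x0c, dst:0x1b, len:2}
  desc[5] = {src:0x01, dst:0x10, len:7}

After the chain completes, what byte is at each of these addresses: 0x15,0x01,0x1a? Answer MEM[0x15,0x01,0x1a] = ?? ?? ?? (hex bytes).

D0: mem[0x03..0x05] <- [ad 1c e2]
D1: mem[0x18..0x19] <- [b7 d8]
D2: mem[0x01..0x04] <- [d5 9f b7 d8]
D3: mem[0x02..0x06] <- [93 3b 96 8e ad]
D4: mem[0x1b..0x1c] <- [2f b9]
D5: mem[0x10..0x16] <- [d5 93 3b 96 8e ad ff]
query mem[0x15]=0xad, mem[0x01]=0xd5, mem[0x1a]=0x05

MEM[0x15,0x01,0x1a] = ad d5 05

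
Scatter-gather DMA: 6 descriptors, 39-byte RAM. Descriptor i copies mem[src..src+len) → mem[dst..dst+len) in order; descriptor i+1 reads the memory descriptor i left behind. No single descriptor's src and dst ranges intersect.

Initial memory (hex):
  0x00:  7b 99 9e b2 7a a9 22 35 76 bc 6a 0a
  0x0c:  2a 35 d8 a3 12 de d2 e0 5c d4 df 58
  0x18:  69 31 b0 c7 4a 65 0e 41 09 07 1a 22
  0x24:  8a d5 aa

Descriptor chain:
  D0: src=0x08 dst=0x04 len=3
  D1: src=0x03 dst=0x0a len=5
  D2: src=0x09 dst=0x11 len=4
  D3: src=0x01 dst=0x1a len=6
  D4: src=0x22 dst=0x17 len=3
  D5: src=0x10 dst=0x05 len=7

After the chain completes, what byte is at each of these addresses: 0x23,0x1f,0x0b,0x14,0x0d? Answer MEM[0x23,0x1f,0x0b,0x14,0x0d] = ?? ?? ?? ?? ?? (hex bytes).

MEM[0x23,0x1f,0x0b,0x14,0x0d] = 22 6a df bc 6a

#0 dst[0x04+3] := {0x76,0xbc,0x6a}
#1 dst[0x0a+5] := {0xb2,0x76,0xbc,0x6a,0x35}
#2 dst[0x11+4] := {0xbc,0xb2,0x76,0xbc}
#3 dst[0x1a+6] := {0x99,0x9e,0xb2,0x76,0xbc,0x6a}
#4 dst[0x17+3] := {0x1a,0x22,0x8a}
#5 dst[0x05+7] := {0x12,0xbc,0xb2,0x76,0xbc,0xd4,0xdf}
query mem[0x23]=0x22, mem[0x1f]=0x6a, mem[0x0b]=0xdf, mem[0x14]=0xbc, mem[0x0d]=0x6a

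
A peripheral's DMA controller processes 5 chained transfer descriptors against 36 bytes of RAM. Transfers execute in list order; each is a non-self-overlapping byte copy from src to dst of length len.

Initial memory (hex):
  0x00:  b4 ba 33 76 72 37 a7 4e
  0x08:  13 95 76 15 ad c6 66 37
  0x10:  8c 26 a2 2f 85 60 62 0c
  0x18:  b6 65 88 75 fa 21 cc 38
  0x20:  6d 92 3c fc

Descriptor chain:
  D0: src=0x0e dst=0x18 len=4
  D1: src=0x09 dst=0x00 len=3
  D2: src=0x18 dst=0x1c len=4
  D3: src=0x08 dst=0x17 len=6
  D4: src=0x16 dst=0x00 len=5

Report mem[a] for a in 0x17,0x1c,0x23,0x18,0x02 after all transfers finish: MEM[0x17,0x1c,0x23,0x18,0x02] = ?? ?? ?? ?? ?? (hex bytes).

[0] 0x0e->0x18 len=4 : 66 37 8c 26
[1] 0x09->0x00 len=3 : 95 76 15
[2] 0x18->0x1c len=4 : 66 37 8c 26
[3] 0x08->0x17 len=6 : 13 95 76 15 ad c6
[4] 0x16->0x00 len=5 : 62 13 95 76 15
query mem[0x17]=0x13, mem[0x1c]=0xc6, mem[0x23]=0xfc, mem[0x18]=0x95, mem[0x02]=0x95

MEM[0x17,0x1c,0x23,0x18,0x02] = 13 c6 fc 95 95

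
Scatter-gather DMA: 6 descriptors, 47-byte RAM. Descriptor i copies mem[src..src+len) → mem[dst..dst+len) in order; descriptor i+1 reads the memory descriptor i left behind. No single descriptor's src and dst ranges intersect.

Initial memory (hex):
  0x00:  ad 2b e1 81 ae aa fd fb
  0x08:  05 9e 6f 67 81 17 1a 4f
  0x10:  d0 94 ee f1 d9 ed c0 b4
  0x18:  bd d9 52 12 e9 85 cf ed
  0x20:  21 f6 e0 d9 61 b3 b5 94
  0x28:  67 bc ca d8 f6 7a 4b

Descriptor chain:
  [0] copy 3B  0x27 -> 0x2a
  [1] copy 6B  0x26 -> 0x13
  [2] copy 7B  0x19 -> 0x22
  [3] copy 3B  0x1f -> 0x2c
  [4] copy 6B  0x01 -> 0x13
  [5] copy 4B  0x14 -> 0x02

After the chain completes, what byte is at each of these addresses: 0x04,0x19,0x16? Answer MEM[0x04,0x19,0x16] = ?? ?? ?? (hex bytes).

D0: mem[0x2a..0x2c] <- [94 67 bc]
D1: mem[0x13..0x18] <- [b5 94 67 bc 94 67]
D2: mem[0x22..0x28] <- [d9 52 12 e9 85 cf ed]
D3: mem[0x2c..0x2e] <- [ed 21 f6]
D4: mem[0x13..0x18] <- [2b e1 81 ae aa fd]
D5: mem[0x02..0x05] <- [e1 81 ae aa]
query mem[0x04]=0xae, mem[0x19]=0xd9, mem[0x16]=0xae

MEM[0x04,0x19,0x16] = ae d9 ae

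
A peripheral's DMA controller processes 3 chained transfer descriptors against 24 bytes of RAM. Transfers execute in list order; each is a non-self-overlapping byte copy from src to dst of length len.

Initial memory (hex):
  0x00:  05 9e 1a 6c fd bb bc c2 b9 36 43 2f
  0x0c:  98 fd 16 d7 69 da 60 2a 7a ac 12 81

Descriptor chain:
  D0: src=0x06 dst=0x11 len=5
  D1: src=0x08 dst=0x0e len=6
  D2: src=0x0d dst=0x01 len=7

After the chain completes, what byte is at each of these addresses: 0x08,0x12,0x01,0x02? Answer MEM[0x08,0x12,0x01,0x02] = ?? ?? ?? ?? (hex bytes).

  after D0: wrote 5B at 0x11 = bcc2b93643
  after D1: wrote 6B at 0x0e = b936432f98fd
  after D2: wrote 7B at 0x01 = fdb936432f98fd
query mem[0x08]=0xb9, mem[0x12]=0x98, mem[0x01]=0xfd, mem[0x02]=0xb9

MEM[0x08,0x12,0x01,0x02] = b9 98 fd b9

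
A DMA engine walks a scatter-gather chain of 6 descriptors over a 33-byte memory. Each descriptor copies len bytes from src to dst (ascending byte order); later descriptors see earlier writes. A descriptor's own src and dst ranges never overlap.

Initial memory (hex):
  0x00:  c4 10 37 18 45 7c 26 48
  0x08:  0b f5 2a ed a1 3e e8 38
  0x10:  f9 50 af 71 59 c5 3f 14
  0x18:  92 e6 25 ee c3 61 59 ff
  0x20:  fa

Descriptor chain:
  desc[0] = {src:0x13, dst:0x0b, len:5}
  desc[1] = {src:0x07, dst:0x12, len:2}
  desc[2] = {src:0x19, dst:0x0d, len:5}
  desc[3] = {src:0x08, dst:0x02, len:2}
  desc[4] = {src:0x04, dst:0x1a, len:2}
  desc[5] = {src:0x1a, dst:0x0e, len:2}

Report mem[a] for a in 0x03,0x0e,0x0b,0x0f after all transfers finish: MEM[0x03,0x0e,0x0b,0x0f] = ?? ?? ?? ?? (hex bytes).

MEM[0x03,0x0e,0x0b,0x0f] = f5 45 71 7c

[0] 0x13->0x0b len=5 : 71 59 c5 3f 14
[1] 0x07->0x12 len=2 : 48 0b
[2] 0x19->0x0d len=5 : e6 25 ee c3 61
[3] 0x08->0x02 len=2 : 0b f5
[4] 0x04->0x1a len=2 : 45 7c
[5] 0x1a->0x0e len=2 : 45 7c
query mem[0x03]=0xf5, mem[0x0e]=0x45, mem[0x0b]=0x71, mem[0x0f]=0x7c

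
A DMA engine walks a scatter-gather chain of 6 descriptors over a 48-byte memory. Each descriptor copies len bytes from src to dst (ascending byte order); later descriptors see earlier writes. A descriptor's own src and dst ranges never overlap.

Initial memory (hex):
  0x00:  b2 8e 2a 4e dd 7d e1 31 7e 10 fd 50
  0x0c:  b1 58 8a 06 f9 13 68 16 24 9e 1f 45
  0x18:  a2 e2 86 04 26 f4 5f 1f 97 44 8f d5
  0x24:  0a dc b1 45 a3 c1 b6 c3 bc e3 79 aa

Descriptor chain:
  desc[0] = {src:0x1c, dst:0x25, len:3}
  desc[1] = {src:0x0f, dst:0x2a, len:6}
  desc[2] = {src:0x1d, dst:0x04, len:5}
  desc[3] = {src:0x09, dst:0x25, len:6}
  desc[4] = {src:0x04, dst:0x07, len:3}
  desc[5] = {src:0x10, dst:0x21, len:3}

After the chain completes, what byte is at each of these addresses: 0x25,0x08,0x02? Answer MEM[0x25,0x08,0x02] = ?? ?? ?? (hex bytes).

[0] 0x1c->0x25 len=3 : 26 f4 5f
[1] 0x0f->0x2a len=6 : 06 f9 13 68 16 24
[2] 0x1d->0x04 len=5 : f4 5f 1f 97 44
[3] 0x09->0x25 len=6 : 10 fd 50 b1 58 8a
[4] 0x04->0x07 len=3 : f4 5f 1f
[5] 0x10->0x21 len=3 : f9 13 68
query mem[0x25]=0x10, mem[0x08]=0x5f, mem[0x02]=0x2a

MEM[0x25,0x08,0x02] = 10 5f 2a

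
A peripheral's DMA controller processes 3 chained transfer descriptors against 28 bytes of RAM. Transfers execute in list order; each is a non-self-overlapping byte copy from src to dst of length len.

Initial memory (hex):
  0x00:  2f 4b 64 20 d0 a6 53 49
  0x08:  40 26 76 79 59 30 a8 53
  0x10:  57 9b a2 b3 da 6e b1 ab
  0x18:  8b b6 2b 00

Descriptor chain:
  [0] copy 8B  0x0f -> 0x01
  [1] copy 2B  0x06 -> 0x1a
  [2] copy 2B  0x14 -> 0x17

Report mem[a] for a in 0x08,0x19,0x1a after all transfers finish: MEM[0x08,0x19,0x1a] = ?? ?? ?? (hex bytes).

#0 dst[0x01+8] := {0x53,0x57,0x9b,0xa2,0xb3,0xda,0x6e,0xb1}
#1 dst[0x1a+2] := {0xda,0x6e}
#2 dst[0x17+2] := {0xda,0x6e}
query mem[0x08]=0xb1, mem[0x19]=0xb6, mem[0x1a]=0xda

MEM[0x08,0x19,0x1a] = b1 b6 da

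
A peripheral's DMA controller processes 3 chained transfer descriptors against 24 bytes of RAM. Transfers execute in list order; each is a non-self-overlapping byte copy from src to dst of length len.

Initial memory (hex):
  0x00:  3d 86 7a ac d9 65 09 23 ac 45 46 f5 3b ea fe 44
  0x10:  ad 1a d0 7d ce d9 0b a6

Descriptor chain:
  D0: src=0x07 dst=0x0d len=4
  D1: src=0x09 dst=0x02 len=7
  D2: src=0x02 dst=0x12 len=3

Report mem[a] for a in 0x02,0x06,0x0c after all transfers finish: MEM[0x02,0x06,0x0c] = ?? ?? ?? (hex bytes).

[0] 0x07->0x0d len=4 : 23 ac 45 46
[1] 0x09->0x02 len=7 : 45 46 f5 3b 23 ac 45
[2] 0x02->0x12 len=3 : 45 46 f5
query mem[0x02]=0x45, mem[0x06]=0x23, mem[0x0c]=0x3b

MEM[0x02,0x06,0x0c] = 45 23 3b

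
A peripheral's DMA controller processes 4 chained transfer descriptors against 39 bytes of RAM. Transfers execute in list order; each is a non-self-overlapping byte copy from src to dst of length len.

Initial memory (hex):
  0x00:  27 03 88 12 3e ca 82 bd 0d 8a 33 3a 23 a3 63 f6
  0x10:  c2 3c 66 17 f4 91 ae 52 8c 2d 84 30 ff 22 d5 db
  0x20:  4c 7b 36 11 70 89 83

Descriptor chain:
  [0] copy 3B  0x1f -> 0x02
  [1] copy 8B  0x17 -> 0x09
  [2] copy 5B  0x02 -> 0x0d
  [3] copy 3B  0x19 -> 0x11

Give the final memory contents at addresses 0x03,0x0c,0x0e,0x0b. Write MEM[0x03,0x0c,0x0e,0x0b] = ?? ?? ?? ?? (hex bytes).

MEM[0x03,0x0c,0x0e,0x0b] = 4c 84 4c 2d

D0: mem[0x02..0x04] <- [db 4c 7b]
D1: mem[0x09..0x10] <- [52 8c 2d 84 30 ff 22 d5]
D2: mem[0x0d..0x11] <- [db 4c 7b ca 82]
D3: mem[0x11..0x13] <- [2d 84 30]
query mem[0x03]=0x4c, mem[0x0c]=0x84, mem[0x0e]=0x4c, mem[0x0b]=0x2d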